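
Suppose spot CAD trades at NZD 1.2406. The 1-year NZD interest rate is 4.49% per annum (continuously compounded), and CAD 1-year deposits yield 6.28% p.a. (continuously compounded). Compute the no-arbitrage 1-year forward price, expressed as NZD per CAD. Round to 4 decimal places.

1.2186

T = 1 year.
NZD accumulates by e^(0.0449×1) = 1.0459233.
CAD growth factor: e^(0.0628×1) = 1.0648139.
Forward (NZD per CAD) = 1.2406 × 1.0459233 / 1.0648139 = 1.218591.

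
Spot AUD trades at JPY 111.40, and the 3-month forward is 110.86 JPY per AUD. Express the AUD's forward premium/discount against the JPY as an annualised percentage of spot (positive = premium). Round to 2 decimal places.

-1.94%

T = 3/12 years.
Period premium: (110.86 − 111.4)/111.4 = -0.0048474.
Per annum: -0.0048474 / (3/12) = -0.019390 = -1.94%.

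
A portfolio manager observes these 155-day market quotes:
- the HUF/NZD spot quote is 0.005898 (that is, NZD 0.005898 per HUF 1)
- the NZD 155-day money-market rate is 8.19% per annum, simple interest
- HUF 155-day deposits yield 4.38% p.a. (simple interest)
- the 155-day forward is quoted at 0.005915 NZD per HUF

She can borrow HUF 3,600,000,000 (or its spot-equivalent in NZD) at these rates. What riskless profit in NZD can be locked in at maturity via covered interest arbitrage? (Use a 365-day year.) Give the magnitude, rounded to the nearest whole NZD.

NZD 281,197

T = 155/365 years.
Route A — deposit HUF, sell forward: 3,600,000,000 × 1.018600 × 0.005915 = NZD 21,690,068.40.
Route B — convert at spot, deposit NZD: 3,600,000,000 × 0.005898 × 1.0347794521 = NZD 21,971,265.15.
The quoted forward undervalues HUF, so borrow HUF, convert to NZD at spot, deposit the NZD at 8.19%, and buy HUF forward at 0.005915 to cover the loan.
Profit = 21,971,265.15 − 21,690,068.40 = NZD 281,197.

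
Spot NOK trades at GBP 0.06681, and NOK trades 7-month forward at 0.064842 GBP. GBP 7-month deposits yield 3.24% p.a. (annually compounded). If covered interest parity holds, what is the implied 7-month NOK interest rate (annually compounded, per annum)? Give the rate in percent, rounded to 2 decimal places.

T = 7/12 years.
F/S = 0.064842/0.06681 = 0.9705433 = (growth of GBP) / (growth of NOK).
GBP growth factor: (1 + 0.0324)^(7/12) = 1.0187743.
Hence g_NOK = 1.0496948.
r = 1.0496948^(12/7) − 1 = 0.086696 → 8.67%.

8.67%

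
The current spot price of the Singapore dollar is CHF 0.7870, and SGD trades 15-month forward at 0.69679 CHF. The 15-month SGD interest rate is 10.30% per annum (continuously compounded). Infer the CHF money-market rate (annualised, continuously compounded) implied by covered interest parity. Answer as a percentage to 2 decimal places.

0.56%

T = 15/12 years.
CIP gives F = S · g_CHF/g_SGD, so g_CHF/g_SGD = 0.69679/0.787 = 0.8853748.
SGD growth factor: e^(0.1030×15/12) = 1.1374057.
Hence g_CHF = 1.0070303.
Take logs: ln 1.0070303 / (15/12) = 0.005605, so 0.56%.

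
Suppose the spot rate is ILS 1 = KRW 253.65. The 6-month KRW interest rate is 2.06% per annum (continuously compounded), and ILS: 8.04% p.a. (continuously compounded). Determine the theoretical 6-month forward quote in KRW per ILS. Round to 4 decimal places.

T = 6/12 years.
KRW growth factor: e^(0.0206×6/12) = 1.010353228.
ILS growth factor: e^(0.0804×6/12) = 1.041018957.
So F = 253.65 × 1.010353228 / 1.041018957 = 246.178126 (KRW/ILS).

246.1781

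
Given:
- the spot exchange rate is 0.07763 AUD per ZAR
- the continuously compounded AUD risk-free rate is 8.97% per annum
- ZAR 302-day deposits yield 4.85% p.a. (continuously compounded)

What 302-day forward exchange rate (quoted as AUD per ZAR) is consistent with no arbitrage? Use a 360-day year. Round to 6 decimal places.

0.080360

T = 302/360 years.
Growth of 1 AUD over T: e^(0.0897×302/360) = 1.0781519.
Growth of 1 ZAR over T: e^(0.0485×302/360) = 1.0415251.
CIP: F = S · (grow AUD)/(grow ZAR) = 0.07763 × 1.0781519/1.0415251 = 0.08035998 AUD per ZAR.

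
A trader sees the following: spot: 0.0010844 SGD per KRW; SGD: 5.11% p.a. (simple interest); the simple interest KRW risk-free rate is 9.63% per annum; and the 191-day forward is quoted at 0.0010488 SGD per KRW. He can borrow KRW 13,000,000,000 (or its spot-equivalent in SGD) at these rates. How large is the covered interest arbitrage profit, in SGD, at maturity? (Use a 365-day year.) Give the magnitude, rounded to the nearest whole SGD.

SGD 152,686

T = 191/365 years.
Route A — deposit KRW, sell forward: 13,000,000,000 × 1.0503926027 × 0.0010488 = SGD 14,321,472.90.
Route B — convert at spot, deposit SGD: 13,000,000,000 × 0.0010844 × 1.026740 = SGD 14,474,159.13.
The quoted forward undervalues KRW, so borrow KRW, convert to SGD at spot, deposit the SGD at 5.11%, and buy KRW forward at 0.0010488 to cover the loan.
The gap between the two covered legs is SGD 152,686.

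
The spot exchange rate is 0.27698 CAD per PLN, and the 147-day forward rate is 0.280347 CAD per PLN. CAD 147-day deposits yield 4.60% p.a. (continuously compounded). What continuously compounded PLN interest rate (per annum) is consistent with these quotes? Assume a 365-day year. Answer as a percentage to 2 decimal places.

T = 147/365 years.
CIP gives F = S · g_CAD/g_PLN, so g_CAD/g_PLN = 0.280347/0.27698 = 1.0121561.
CAD growth factor: e^(0.0460×147/365) = 1.0186987.
So the PLN growth factor = 1.006464.
r = ln(1.006464)/(147/365) = 0.015998 → 1.60%.

1.60%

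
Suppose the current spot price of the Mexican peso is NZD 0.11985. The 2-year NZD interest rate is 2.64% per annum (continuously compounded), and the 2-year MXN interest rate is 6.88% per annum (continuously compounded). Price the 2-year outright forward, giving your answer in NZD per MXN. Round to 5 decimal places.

T = 2 years.
NZD growth factor: e^(0.0264×2) = 1.0542188.
Growth of 1 MXN over T: e^(0.0688×2) = 1.1475165.
Forward (NZD per MXN) = 0.11985 × 1.0542188 / 1.1475165 = 0.1101057.

0.11011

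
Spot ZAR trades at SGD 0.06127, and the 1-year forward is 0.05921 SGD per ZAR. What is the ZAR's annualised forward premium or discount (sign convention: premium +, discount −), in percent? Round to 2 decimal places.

T = 1 year.
(F − S)/S = (0.05921 − 0.06127)/0.06127 = -0.0336217.
×(1/T) gives -3.36% p.a.

-3.36%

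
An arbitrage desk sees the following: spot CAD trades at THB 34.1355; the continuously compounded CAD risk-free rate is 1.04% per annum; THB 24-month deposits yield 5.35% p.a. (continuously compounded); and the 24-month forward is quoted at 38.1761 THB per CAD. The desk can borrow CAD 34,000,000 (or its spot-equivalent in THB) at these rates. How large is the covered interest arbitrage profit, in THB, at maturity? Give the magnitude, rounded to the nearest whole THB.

T = 2 years.
Invest the CAD and cover forward: 34,000,000 × 1.02101782765 × 38.1761 = THB 1,325,268,275.47.
Convert at spot and invest in THB: 34,000,000 × 34.1355 × 1.112934254479 = THB 1,291,679,286.29.
The quoted forward overvalues CAD, so borrow THB, buy CAD at spot, deposit the CAD at 1.04%, and sell the proceeds forward at 38.1761.
The gap between the two covered legs is THB 33,588,989.

THB 33,588,989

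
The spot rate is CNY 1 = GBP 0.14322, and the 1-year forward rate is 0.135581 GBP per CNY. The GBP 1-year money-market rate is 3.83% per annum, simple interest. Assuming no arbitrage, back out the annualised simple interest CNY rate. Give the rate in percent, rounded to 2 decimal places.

9.68%

T = 1 year.
By CIP, F/S equals the GBP-to-CNY growth ratio: 0.135581/0.14322 = 0.9466625.
The GBP side grows by 1 + 0.0383×1 = 1.038300.
That pins the CNY growth at 1.0968006.
(1.0968006 − 1)/T = 0.096801, i.e. 9.68%.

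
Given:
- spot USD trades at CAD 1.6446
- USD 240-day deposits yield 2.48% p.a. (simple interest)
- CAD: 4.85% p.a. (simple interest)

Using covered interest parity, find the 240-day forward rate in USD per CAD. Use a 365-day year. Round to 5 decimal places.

0.59887

T = 240/365 years.
CAD growth factor: 1 + 0.0485×240/365 = 1.0318904.
Growth of 1 USD over T: 1 + 0.0248×240/365 = 1.0163068.
So F = 1.6446 × 1.0318904 / 1.0163068 = 1.669818 (CAD/USD).
Quoted the other way: 1/1.669818 = 0.59887 USD per CAD.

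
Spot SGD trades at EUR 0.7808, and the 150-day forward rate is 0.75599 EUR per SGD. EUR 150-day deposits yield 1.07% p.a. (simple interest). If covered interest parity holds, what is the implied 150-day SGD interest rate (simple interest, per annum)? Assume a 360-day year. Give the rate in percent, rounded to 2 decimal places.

T = 150/360 years.
CIP gives F = S · g_EUR/g_SGD, so g_EUR/g_SGD = 0.75599/0.7808 = 0.9682249.
EUR growth factor: 1 + 0.0107×150/360 = 1.0044583.
So the SGD growth factor = 1.0374225.
(1.0374225 − 1)/T = 0.089814, i.e. 8.98%.

8.98%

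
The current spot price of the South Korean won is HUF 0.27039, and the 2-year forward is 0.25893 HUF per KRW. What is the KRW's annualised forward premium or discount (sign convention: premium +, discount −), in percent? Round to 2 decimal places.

T = 2 years.
Period premium: (0.25893 − 0.27039)/0.27039 = -0.0423832.
Per annum: -0.0423832 / 2 = -0.021192 = -2.12%.

-2.12%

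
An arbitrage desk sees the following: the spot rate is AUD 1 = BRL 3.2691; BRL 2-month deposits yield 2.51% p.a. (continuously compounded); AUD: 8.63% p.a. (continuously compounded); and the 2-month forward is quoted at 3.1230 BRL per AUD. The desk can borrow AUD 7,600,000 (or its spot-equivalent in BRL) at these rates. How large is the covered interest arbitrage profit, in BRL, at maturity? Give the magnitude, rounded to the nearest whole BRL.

T = 2/12 years.
Route A — deposit AUD, sell forward: 7,600,000 × 1.0144872712 × 3.1230 = BRL 24,078,652.48.
Route B — convert at spot, deposit BRL: 7,600,000 × 3.2691 × 1.0041920957 = BRL 24,949,313.29.
The quoted forward undervalues AUD, so borrow AUD, convert to BRL at spot, deposit the BRL at 2.51%, and buy AUD forward at 3.1230 to cover the loan.
Arbitrage profit = |24,078,652.48 − 24,949,313.29| = BRL 870,661.

BRL 870,661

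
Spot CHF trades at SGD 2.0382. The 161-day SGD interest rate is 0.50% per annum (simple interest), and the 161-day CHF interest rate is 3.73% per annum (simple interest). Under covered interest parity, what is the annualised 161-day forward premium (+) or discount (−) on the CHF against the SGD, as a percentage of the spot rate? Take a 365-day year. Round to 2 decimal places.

T = 161/365 years.
F = S · g_SGD/g_CHF = 2.0382 × 1.0022055/1.0164529 = 2.0096310.
Annualised premium = (F − S)/S × (1/T) = (2.0096310 − 2.0382)/2.0382 ÷ (161/365) = -3.18%.

-3.18%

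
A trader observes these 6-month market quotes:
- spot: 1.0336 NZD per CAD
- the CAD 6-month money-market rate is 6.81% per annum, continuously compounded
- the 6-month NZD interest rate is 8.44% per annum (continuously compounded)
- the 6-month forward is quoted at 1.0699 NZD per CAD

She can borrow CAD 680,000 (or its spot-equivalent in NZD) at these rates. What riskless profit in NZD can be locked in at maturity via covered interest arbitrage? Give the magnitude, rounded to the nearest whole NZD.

T = 6/12 years.
Invest the CAD and cover forward: 680,000 × 1.03463634 × 1.0699 = NZD 752,731.05.
Convert at spot and invest in NZD: 680,000 × 1.0336 × 1.04310308 = NZD 733,142.91.
The quoted forward overvalues CAD, so borrow NZD, buy CAD at spot, deposit the CAD at 6.81%, and sell the proceeds forward at 1.0699.
Arbitrage profit = |752,731.05 − 733,142.91| = NZD 19,588.

NZD 19,588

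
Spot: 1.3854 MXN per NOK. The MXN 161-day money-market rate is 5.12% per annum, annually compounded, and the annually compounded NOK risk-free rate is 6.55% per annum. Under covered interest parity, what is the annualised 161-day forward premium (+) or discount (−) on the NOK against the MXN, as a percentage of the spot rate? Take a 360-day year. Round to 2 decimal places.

-1.35%

T = 161/360 years.
F = S · g_MXN/g_NOK = 1.3854 × 1.0225821/1.028780 = 1.3770536.
(F − S)/S ÷ T = (1.3770536 − 1.3854)/1.3854/(161/360) = -0.013471 → -1.35%.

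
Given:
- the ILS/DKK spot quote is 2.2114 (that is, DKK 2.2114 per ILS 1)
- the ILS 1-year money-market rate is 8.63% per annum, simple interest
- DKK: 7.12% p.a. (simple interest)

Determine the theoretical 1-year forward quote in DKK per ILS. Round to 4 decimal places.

2.1807

T = 1 year.
DKK accumulates by 1 + 0.0712×1 = 1.071200.
ILS accumulates by 1 + 0.0863×1 = 1.086300.
Forward (DKK per ILS) = 2.2114 × 1.071200 / 1.086300 = 2.180661.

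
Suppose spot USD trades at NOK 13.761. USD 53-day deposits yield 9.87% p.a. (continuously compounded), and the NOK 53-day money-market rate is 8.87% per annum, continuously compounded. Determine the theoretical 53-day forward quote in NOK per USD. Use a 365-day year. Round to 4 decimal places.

13.7410

T = 53/365 years.
Growth of 1 NOK over T: e^(0.0887×53/365) = 1.01296303.
Growth of 1 USD over T: e^(0.0987×53/365) = 1.01443497.
So F = 13.761 × 1.01296303 / 1.01443497 = 13.741033 (NOK/USD).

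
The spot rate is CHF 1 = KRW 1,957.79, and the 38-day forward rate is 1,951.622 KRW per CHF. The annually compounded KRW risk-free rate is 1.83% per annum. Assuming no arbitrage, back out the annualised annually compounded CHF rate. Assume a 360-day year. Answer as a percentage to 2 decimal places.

T = 38/360 years.
F/S = 1951.622/1957.79 = 0.9968495 = (growth of KRW) / (growth of CHF).
The KRW side grows by (1 + 0.0183)^(38/360) = 1.001916.
Hence g_CHF = 1.0050825.
r = 1.0050825^(360/38) − 1 = 0.049200 → 4.92%.

4.92%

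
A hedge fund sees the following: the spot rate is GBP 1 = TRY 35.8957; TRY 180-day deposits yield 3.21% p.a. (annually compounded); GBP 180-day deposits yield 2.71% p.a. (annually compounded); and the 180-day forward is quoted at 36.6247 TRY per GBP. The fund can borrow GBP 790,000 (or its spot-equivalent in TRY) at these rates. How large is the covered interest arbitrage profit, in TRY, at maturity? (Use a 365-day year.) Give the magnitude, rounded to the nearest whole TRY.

TRY 514,658

T = 180/365 years.
Route A — deposit GBP, sell forward: 790,000 × 1.0132738281 × 36.6247 = TRY 29,317,571.48.
Route B — convert at spot, deposit TRY: 790,000 × 35.8957 × 1.0157033954 = TRY 28,802,913.65.
The quoted forward overvalues GBP, so borrow TRY, buy GBP at spot, deposit the GBP at 2.71%, and sell the proceeds forward at 36.6247.
Profit = 29,317,571.48 − 28,802,913.65 = TRY 514,658.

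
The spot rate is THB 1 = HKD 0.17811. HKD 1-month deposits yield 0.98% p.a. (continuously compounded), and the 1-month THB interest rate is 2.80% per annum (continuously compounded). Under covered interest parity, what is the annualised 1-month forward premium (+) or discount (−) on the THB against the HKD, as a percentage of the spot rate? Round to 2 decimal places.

T = 1/12 years.
No-arbitrage forward: 0.17811 × 1.000817 / 1.0023361 = 0.17784006 HKD/THB.
(F − S)/S ÷ T = (0.17784006 − 0.17811)/0.17811/(1/12) = -0.018187 → -1.82%.

-1.82%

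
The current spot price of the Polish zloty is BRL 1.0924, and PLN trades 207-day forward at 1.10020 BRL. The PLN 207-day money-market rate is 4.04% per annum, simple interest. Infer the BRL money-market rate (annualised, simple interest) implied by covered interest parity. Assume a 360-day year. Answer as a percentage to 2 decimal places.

5.31%

T = 207/360 years.
F/S = 1.1002/1.0924 = 1.0071402 = (growth of BRL) / (growth of PLN).
PLN growth factor: 1 + 0.0404×207/360 = 1.023230.
Hence g_BRL = 1.0305361.
(1.0305361 − 1)/T = 0.053106, i.e. 5.31%.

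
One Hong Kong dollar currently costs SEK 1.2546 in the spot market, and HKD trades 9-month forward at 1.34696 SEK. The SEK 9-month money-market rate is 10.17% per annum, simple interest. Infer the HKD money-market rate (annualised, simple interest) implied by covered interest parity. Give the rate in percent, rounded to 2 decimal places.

0.33%

T = 9/12 years.
By CIP, F/S equals the SEK-to-HKD growth ratio: 1.34696/1.2546 = 1.0736171.
SEK growth factor: 1 + 0.1017×9/12 = 1.076275.
Hence g_HKD = 1.0024756.
(1.0024756 − 1)/T = 0.003301, i.e. 0.33%.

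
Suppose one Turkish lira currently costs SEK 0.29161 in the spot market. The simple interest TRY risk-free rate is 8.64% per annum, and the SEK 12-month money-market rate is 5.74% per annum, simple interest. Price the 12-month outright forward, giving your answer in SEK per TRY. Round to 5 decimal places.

0.28383

T = 1 year.
SEK growth factor: 1 + 0.0574×1 = 1.057400.
TRY growth factor: 1 + 0.0864×1 = 1.086400.
CIP: F = S · (grow SEK)/(grow TRY) = 0.29161 × 1.057400/1.086400 = 0.2838259 SEK per TRY.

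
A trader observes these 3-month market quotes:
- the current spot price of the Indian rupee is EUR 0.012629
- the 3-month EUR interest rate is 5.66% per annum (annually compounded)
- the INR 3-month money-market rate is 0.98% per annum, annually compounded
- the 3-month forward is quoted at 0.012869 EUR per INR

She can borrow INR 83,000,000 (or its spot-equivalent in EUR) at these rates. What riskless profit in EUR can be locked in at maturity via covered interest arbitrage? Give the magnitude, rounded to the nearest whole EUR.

T = 3/12 years.
Invest the INR and cover forward: 83,000,000 × 1.002441047 × 0.012869 = EUR 1,070,734.35.
Convert at spot and invest in EUR: 83,000,000 × 0.012629 × 1.013859212 = EUR 1,062,734.32.
The quoted forward overvalues INR, so borrow EUR, buy INR at spot, deposit the INR at 0.98%, and sell the proceeds forward at 0.012869.
The gap between the two covered legs is EUR 8,000.

EUR 8,000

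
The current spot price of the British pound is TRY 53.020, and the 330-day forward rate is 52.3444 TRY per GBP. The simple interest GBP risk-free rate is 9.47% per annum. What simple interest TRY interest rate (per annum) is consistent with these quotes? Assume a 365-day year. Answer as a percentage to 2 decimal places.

7.94%

T = 330/365 years.
By CIP, F/S equals the TRY-to-GBP growth ratio: 52.3444/53.02 = 0.9872576.
GBP growth factor: 1 + 0.0947×330/365 = 1.0856192.
So the TRY growth factor = 1.0717858.
r = (1.0717858 − 1)/(330/365) = 0.079399 → 7.94%.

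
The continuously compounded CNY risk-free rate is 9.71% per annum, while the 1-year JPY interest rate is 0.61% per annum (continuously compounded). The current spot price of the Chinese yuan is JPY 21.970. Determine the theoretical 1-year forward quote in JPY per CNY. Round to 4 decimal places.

T = 1 year.
JPY accumulates by e^(0.0061×1) = 1.00611864.
CNY accumulates by e^(0.0971×1) = 1.10197057.
Forward (JPY per CNY) = 21.97 × 1.00611864 / 1.10197057 = 20.058999.

20.0590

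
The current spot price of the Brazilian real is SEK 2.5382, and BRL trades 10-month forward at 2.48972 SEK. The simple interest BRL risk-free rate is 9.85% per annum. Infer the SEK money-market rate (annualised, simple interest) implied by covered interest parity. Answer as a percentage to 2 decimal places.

T = 10/12 years.
CIP gives F = S · g_SEK/g_BRL, so g_SEK/g_BRL = 2.48972/2.5382 = 0.9808999.
BRL growth factor: 1 + 0.0985×10/12 = 1.0820833.
Hence g_SEK = 1.0614154.
r = (1.0614154 − 1)/(10/12) = 0.073698 → 7.37%.

7.37%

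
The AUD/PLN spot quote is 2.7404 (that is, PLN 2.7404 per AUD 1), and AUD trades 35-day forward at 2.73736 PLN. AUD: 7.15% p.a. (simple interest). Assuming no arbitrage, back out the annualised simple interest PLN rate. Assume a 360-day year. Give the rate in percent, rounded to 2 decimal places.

6.00%

T = 35/360 years.
CIP gives F = S · g_PLN/g_AUD, so g_PLN/g_AUD = 2.73736/2.7404 = 0.9988907.
The AUD side grows by 1 + 0.0715×35/360 = 1.0069514.
That pins the PLN growth at 1.0058344.
r = (1.0058344 − 1)/(35/360) = 0.060011 → 6.00%.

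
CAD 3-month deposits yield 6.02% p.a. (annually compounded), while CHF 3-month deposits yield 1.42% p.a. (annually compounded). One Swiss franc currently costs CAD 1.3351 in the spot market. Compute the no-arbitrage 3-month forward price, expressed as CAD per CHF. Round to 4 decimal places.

T = 3/12 years.
CAD growth factor: (1 + 0.0602)^(3/12) = 1.0147217.
Growth of 1 CHF over T: (1 + 0.0142)^(3/12) = 1.0035313.
CIP: F = S · (grow CAD)/(grow CHF) = 1.3351 × 1.0147217/1.0035313 = 1.349988 CAD per CHF.

1.3500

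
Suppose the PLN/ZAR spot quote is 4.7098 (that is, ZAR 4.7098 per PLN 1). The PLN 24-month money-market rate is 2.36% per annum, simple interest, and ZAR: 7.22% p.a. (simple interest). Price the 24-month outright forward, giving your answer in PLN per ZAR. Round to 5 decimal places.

T = 2 years.
Growth of 1 ZAR over T: 1 + 0.0722×2 = 1.144400.
PLN growth factor: 1 + 0.0236×2 = 1.047200.
So F = 4.7098 × 1.144400 / 1.047200 = 5.146959 (ZAR/PLN).
Invert for PLN per ZAR: 1 / 5.146959 = 0.19429.

0.19429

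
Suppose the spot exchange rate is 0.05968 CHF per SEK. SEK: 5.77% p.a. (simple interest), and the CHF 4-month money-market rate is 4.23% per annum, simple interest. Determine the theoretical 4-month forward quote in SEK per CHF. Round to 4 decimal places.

T = 4/12 years.
CHF accumulates by 1 + 0.0423×4/12 = 1.014100.
SEK growth factor: 1 + 0.0577×4/12 = 1.01923333.
So F = 0.05968 × 1.014100 / 1.01923333 = 0.059379424 (CHF/SEK).
Quoted the other way: 1/0.059379424 = 16.8409 SEK per CHF.

16.8409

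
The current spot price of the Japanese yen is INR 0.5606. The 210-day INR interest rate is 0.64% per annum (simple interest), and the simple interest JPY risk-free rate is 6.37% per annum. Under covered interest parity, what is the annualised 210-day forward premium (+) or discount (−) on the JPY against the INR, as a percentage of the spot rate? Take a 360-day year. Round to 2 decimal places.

-5.52%

T = 210/360 years.
F = S · g_INR/g_JPY = 0.5606 × 1.0037333/1.0371583 = 0.5425333.
(F − S)/S ÷ T = (0.5425333 − 0.5606)/0.5606/(210/360) = -0.055247 → -5.52%.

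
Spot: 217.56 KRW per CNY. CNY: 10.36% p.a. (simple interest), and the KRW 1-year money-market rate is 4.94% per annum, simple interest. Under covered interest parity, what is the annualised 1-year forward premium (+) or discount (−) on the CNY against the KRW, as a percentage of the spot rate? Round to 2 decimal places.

-4.91%

T = 1 year.
CIP forward (KRW per CNY) = 217.56 × 1.049400/1.103600 = 206.87519.
(F − S)/S ÷ T = (206.87519 − 217.56)/217.56/1 = -0.049112 → -4.91%.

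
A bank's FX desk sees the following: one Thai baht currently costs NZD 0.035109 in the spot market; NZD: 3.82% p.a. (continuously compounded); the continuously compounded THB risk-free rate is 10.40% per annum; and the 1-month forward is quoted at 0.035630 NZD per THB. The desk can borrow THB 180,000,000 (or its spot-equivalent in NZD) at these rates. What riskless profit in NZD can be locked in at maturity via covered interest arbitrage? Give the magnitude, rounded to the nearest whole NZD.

T = 1/12 years.
Route A — deposit THB, sell forward: 180,000,000 × 1.008704331 × 0.035630 = NZD 6,469,224.36.
Route B — convert at spot, deposit NZD: 180,000,000 × 0.035109 × 1.003188406 = NZD 6,339,769.51.
The quoted forward overvalues THB, so borrow NZD, buy THB at spot, deposit the THB at 10.40%, and sell the proceeds forward at 0.035630.
Profit = 6,469,224.36 − 6,339,769.51 = NZD 129,455.

NZD 129,455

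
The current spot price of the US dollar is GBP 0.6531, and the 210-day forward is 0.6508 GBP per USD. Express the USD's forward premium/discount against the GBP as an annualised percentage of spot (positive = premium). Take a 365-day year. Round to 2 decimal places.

T = 210/365 years.
USD trades forward at -0.35217% vs spot over the period.
Annualise by dividing by T: -0.0035217 / (210/365) = -0.006121 → -0.61%.

-0.61%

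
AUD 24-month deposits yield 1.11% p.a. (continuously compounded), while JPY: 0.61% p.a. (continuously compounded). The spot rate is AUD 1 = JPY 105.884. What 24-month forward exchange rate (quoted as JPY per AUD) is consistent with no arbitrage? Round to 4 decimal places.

T = 2 years.
JPY accumulates by e^(0.0061×2) = 1.012274724.
Growth of 1 AUD over T: e^(0.0111×2) = 1.022448254.
CIP: F = S · (grow JPY)/(grow AUD) = 105.884 × 1.012274724/1.022448254 = 104.830437 JPY per AUD.

104.8304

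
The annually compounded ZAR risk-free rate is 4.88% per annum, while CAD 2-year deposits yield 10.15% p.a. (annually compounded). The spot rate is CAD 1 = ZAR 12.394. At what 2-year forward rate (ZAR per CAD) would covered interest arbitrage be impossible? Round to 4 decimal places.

11.2364

T = 2 years.
ZAR growth factor: (1 + 0.0488)^2 = 1.09998144.
Growth of 1 CAD over T: (1 + 0.1015)^2 = 1.21330225.
Forward (ZAR per CAD) = 12.394 × 1.09998144 / 1.21330225 = 11.236417.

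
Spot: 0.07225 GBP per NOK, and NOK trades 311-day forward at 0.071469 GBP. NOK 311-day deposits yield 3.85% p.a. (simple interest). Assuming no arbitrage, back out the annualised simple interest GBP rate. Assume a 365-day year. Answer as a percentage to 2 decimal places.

T = 311/365 years.
By CIP, F/S equals the GBP-to-NOK growth ratio: 0.071469/0.07225 = 0.9891903.
NOK growth factor: 1 + 0.0385×311/365 = 1.0328041.
That pins the GBP growth at 1.0216398.
r = (1.0216398 − 1)/(311/365) = 0.025397 → 2.54%.

2.54%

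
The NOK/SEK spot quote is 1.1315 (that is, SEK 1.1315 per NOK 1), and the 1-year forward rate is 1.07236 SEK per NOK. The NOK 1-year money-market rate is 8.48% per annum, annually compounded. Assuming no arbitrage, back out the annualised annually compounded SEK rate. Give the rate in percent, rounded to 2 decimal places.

T = 1 year.
By CIP, F/S equals the SEK-to-NOK growth ratio: 1.07236/1.1315 = 0.9477331.
NOK growth factor: (1 + 0.0848)^1 = 1.084800.
Hence g_SEK = 1.0281009.
Annualise: 1.0281009^(1/1) − 1 = 0.028101 = 2.81%.

2.81%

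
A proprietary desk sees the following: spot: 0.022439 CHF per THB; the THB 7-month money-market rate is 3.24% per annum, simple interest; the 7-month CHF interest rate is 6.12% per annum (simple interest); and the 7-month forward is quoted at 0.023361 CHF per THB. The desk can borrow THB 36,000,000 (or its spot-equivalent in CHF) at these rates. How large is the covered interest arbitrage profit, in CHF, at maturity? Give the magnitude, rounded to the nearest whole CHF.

CHF 20,248

T = 7/12 years.
Invest the THB and cover forward: 36,000,000 × 1.018900 × 0.023361 = CHF 856,890.82.
Convert at spot and invest in CHF: 36,000,000 × 0.022439 × 1.035700 = CHF 836,642.60.
The quoted forward overvalues THB, so borrow CHF, buy THB at spot, deposit the THB at 3.24%, and sell the proceeds forward at 0.023361.
The gap between the two covered legs is CHF 20,248.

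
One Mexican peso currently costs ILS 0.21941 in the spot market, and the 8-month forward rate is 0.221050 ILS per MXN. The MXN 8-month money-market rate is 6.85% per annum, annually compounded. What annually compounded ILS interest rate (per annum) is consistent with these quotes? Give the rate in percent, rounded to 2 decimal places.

T = 8/12 years.
CIP gives F = S · g_ILS/g_MXN, so g_ILS/g_MXN = 0.22105/0.21941 = 1.0074746.
MXN growth factor: (1 + 0.0685)^(8/12) = 1.0451606.
So the ILS growth factor = 1.0529728.
r = 1.0529728^(12/8) − 1 = 0.080502 → 8.05%.

8.05%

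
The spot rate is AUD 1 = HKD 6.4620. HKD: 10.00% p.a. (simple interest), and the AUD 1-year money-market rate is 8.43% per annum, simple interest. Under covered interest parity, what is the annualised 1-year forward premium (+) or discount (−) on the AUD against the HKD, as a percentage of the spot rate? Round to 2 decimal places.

T = 1 year.
CIP forward (HKD per AUD) = 6.462 × 1.100000/1.084300 = 6.5555658.
(F − S)/S ÷ T = (6.5555658 − 6.462)/6.462/1 = 0.014479 → 1.45%.

+1.45%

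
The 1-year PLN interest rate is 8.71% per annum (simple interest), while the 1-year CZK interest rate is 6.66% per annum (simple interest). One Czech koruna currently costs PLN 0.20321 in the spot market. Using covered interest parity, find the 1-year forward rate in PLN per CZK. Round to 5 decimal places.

0.20712

T = 1 year.
Growth of 1 PLN over T: 1 + 0.0871×1 = 1.087100.
CZK accumulates by 1 + 0.0666×1 = 1.066600.
CIP: F = S · (grow PLN)/(grow CZK) = 0.20321 × 1.087100/1.066600 = 0.2071157 PLN per CZK.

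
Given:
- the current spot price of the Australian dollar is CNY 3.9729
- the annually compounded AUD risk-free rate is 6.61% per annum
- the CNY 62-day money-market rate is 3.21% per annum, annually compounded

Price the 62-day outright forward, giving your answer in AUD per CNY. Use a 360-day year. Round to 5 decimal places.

T = 62/360 years.
CNY accumulates by (1 + 0.0321)^(62/360) = 1.0054563.
AUD growth factor: (1 + 0.0661)^(62/360) = 1.0110844.
Forward (CNY per AUD) = 3.9729 × 1.0054563 / 1.0110844 = 3.950785.
Invert for AUD per CNY: 1 / 3.950785 = 0.25311.

0.25311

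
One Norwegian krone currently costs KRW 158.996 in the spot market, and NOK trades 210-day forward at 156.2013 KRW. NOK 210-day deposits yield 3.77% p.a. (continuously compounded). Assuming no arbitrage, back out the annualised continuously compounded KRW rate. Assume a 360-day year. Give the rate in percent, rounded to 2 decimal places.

0.73%

T = 210/360 years.
By CIP, F/S equals the KRW-to-NOK growth ratio: 156.2013/158.996 = 0.9824228.
The NOK side grows by e^(0.0377×210/360) = 1.0222353.
That pins the KRW growth at 1.0042673.
r = ln(1.0042673)/(210/360) = 0.007300 → 0.73%.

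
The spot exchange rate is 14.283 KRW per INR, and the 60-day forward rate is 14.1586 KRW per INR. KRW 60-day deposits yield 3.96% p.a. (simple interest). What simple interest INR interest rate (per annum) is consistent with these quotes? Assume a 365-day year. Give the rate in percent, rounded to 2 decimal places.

T = 60/365 years.
F/S = 14.1586/14.283 = 0.9912903 = (growth of KRW) / (growth of INR).
KRW growth factor: 1 + 0.0396×60/365 = 1.0065096.
Hence g_INR = 1.015353.
(1.015353 − 1)/T = 0.093397, i.e. 9.34%.

9.34%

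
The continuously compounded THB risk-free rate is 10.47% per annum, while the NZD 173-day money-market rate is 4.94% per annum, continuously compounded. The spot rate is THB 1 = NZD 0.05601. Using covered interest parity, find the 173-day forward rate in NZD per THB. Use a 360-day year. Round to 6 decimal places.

T = 173/360 years.
NZD growth factor: e^(0.0494×173/360) = 1.0240235.
THB accumulates by e^(0.1047×173/360) = 1.0516014.
Forward (NZD per THB) = 0.05601 × 1.0240235 / 1.0516014 = 0.05454116.

0.054541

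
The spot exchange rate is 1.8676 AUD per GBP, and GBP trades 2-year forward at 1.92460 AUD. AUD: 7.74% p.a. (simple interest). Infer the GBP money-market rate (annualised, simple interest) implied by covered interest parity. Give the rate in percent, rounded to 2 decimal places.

T = 2 years.
CIP gives F = S · g_AUD/g_GBP, so g_AUD/g_GBP = 1.9246/1.8676 = 1.0305205.
The AUD side grows by 1 + 0.0774×2 = 1.154800.
Hence g_GBP = 1.1205988.
r = (1.1205988 − 1)/2 = 0.060299 → 6.03%.

6.03%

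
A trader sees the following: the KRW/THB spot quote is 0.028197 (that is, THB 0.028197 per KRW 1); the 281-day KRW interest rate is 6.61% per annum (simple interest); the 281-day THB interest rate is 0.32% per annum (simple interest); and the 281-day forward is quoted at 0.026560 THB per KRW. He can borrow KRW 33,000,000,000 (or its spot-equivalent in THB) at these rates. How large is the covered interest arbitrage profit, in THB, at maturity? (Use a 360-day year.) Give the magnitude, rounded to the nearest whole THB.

T = 281/360 years.
Route A — deposit KRW, sell forward: 33,000,000,000 × 1.05159472222 × 0.026560 = THB 921,701,742.13.
Route B — convert at spot, deposit THB: 33,000,000,000 × 0.028197 × 1.00249777778 = THB 932,825,184.72.
The quoted forward undervalues KRW, so borrow KRW, convert to THB at spot, deposit the THB at 0.32%, and buy KRW forward at 0.026560 to cover the loan.
Arbitrage profit = |921,701,742.13 − 932,825,184.72| = THB 11,123,443.

THB 11,123,443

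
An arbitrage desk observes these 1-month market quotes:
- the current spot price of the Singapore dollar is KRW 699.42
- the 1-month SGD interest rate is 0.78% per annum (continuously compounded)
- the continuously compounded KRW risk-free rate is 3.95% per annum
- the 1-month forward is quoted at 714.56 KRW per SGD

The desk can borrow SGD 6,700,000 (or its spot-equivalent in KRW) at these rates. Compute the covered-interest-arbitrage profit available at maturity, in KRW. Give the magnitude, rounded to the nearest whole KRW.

KRW 89,100,380

T = 1/12 years.
Keep in SGD, deliver into the forward: 6,700,000·1.000650211296·714.56 = KRW 4,790,664,920.39.
Swap to KRW now, deposit: 6,700,000·699.42·1.003297090151 = KRW 4,701,564,540.32.
The quoted forward overvalues SGD, so borrow KRW, buy SGD at spot, deposit the SGD at 0.78%, and sell the proceeds forward at 714.56.
Arbitrage profit = |4,790,664,920.39 − 4,701,564,540.32| = KRW 89,100,380.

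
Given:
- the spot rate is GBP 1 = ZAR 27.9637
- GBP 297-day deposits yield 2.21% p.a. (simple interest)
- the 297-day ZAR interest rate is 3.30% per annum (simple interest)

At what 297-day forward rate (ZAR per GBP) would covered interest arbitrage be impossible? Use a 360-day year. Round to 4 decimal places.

T = 297/360 years.
Growth of 1 ZAR over T: 1 + 0.0330×297/360 = 1.027225.
Growth of 1 GBP over T: 1 + 0.0221×297/360 = 1.0182325.
So F = 27.9637 × 1.027225 / 1.0182325 = 28.210661 (ZAR/GBP).

28.2107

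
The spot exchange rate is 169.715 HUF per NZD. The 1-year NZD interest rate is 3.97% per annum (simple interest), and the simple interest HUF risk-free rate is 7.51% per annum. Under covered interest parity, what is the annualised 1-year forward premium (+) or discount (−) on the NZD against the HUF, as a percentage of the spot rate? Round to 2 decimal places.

T = 1 year.
F = S · g_HUF/g_NZD = 169.715 × 1.075100/1.039700 = 175.493504.
(F − S)/S ÷ T = (175.493504 − 169.715)/169.715/1 = 0.034048 → 3.40%.

+3.40%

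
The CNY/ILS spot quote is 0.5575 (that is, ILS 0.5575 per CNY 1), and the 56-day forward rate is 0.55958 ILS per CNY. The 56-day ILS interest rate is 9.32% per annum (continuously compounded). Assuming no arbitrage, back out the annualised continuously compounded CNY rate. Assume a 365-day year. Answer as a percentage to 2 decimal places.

6.89%

T = 56/365 years.
By CIP, F/S equals the ILS-to-CNY growth ratio: 0.55958/0.5575 = 1.0037309.
ILS growth factor: e^(0.0932×56/365) = 1.0144019.
So the CNY growth factor = 1.0106313.
r = ln(1.0106313)/(56/365) = 0.068928 → 6.89%.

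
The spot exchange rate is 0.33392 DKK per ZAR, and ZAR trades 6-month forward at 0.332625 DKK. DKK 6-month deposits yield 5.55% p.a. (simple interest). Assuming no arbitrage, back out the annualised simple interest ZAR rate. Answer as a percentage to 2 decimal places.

T = 6/12 years.
F/S = 0.332625/0.33392 = 0.9961218 = (growth of DKK) / (growth of ZAR).
DKK growth factor: 1 + 0.0555×6/12 = 1.027750.
Hence g_ZAR = 1.0317513.
r = (1.0317513 − 1)/(6/12) = 0.063503 → 6.35%.

6.35%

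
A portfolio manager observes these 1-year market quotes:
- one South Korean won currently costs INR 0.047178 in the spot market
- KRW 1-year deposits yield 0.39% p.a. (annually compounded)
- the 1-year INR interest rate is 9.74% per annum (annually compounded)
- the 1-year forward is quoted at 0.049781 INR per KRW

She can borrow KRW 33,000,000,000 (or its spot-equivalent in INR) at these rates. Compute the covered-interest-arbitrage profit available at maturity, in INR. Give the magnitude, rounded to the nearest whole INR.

T = 1 year.
Route A — deposit KRW, sell forward: 33,000,000,000 × 1.003900 × 0.049781 = INR 1,649,179,814.70.
Route B — convert at spot, deposit INR: 33,000,000,000 × 0.047178 × 1.097400 = INR 1,708,513,527.60.
The quoted forward undervalues KRW, so borrow KRW, convert to INR at spot, deposit the INR at 9.74%, and buy KRW forward at 0.049781 to cover the loan.
Arbitrage profit = |1,649,179,814.70 − 1,708,513,527.60| = INR 59,333,713.

INR 59,333,713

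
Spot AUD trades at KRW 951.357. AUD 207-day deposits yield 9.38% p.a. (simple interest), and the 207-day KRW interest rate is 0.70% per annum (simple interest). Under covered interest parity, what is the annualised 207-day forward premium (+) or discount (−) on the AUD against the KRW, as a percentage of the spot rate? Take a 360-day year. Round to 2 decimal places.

-8.24%

T = 207/360 years.
F = S · g_KRW/g_AUD = 951.357 × 1.004025/1.053935 = 906.304670.
(F − S)/S ÷ T = (906.304670 − 951.357)/951.357/(207/360) = -0.082358 → -8.24%.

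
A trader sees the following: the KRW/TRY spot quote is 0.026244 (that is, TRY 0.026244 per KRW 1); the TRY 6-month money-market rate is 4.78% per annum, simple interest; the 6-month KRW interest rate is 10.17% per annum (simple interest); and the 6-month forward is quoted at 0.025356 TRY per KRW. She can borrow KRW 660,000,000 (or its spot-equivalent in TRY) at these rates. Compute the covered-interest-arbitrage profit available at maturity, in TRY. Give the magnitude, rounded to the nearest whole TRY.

T = 6/12 years.
Route A — deposit KRW, sell forward: 660,000,000 × 1.050850 × 0.025356 = TRY 17,585,932.72.
Route B — convert at spot, deposit TRY: 660,000,000 × 0.026244 × 1.023900 = TRY 17,735,012.86.
The quoted forward undervalues KRW, so borrow KRW, convert to TRY at spot, deposit the TRY at 4.78%, and buy KRW forward at 0.025356 to cover the loan.
The gap between the two covered legs is TRY 149,080.

TRY 149,080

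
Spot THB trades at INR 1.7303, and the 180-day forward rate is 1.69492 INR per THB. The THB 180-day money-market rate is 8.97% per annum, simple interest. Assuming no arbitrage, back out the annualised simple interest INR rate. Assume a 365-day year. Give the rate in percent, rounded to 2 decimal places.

T = 180/365 years.
By CIP, F/S equals the INR-to-THB growth ratio: 1.69492/1.7303 = 0.9795527.
The THB side grows by 1 + 0.0897×180/365 = 1.0442356.
That pins the INR growth at 1.0228838.
r = (1.0228838 − 1)/(180/365) = 0.046403 → 4.64%.

4.64%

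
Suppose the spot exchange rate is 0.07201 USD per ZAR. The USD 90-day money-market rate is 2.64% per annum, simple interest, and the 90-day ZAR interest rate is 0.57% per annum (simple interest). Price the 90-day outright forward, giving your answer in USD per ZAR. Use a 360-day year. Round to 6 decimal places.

0.072382

T = 90/360 years.
USD accumulates by 1 + 0.0264×90/360 = 1.006600.
ZAR accumulates by 1 + 0.0057×90/360 = 1.001425.
So F = 0.07201 × 1.006600 / 1.001425 = 0.07238212 (USD/ZAR).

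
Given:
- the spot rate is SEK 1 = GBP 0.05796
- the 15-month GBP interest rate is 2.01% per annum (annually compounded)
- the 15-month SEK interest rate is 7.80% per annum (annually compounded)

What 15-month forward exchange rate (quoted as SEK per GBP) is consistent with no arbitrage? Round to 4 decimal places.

18.4859

T = 15/12 years.
GBP growth factor: (1 + 0.0201)^(15/12) = 1.02518781.
SEK accumulates by (1 + 0.0780)^(15/12) = 1.09843269.
So F = 0.05796 × 1.02518781 / 1.09843269 = 0.054095154 (GBP/SEK).
Invert for SEK per GBP: 1 / 0.054095154 = 18.4859.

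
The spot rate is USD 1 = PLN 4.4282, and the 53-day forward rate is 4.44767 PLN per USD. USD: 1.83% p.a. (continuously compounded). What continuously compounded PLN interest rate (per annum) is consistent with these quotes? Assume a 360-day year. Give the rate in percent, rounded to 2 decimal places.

T = 53/360 years.
CIP gives F = S · g_PLN/g_USD, so g_PLN/g_USD = 4.44767/4.4282 = 1.0043968.
USD growth factor: e^(0.0183×53/360) = 1.0026978.
Hence g_PLN = 1.0071065.
Take logs: ln 1.0071065 / (53/360) = 0.048100, so 4.81%.

4.81%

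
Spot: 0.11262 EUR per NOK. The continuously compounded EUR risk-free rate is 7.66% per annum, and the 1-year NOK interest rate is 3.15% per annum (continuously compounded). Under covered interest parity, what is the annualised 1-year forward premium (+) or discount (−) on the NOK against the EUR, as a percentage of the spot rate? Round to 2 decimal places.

+4.61%

T = 1 year.
CIP forward (EUR per NOK) = 0.11262 × 1.0796101/1.0320014 = 0.11781543.
(F − S)/S ÷ T = (0.11781543 − 0.11262)/0.11262/1 = 0.046132 → 4.61%.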